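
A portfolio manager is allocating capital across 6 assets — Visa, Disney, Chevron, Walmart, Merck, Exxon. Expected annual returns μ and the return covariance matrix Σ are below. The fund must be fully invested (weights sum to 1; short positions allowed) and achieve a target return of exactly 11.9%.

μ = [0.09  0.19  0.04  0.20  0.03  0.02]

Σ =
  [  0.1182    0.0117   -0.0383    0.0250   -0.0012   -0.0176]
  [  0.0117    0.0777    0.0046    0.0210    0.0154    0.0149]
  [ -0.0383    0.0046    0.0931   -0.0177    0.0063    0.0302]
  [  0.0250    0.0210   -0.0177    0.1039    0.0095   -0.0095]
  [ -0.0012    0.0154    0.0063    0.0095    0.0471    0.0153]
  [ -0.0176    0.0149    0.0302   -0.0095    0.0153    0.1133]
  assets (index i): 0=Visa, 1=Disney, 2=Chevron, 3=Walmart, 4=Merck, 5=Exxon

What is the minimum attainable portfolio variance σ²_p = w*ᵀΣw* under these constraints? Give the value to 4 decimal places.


0.0214

u=Σ⁻¹μ = [0.5048  1.9809  0.8866  1.5878  -0.4198  -0.0521]
v=Σ⁻¹𝟙 = [11.9757  4.2909  14.2419  7.3644  15.1524  4.8973]
a=μᵀu=0.761176  b=𝟙ᵀu=4.488152  c=𝟙ᵀv=57.922544  D=ac−b²=23.945756
λ₁=(c·0.119−b)/D = (57.922544·0.119−4.488152)/23.945756 = 0.100420
λ₂=(a−b·0.119)/D = (0.761176−4.488152·0.119)/23.945756 = 0.009483
w* = 0.100420·u + 0.009483·v:
  w_0 = 0.100420·0.5048 + 0.009483·11.9757 = 0.1643  (Visa)
  w_1 = 0.100420·1.9809 + 0.009483·4.2909 = 0.2396  (Disney)
  w_2 = 0.100420·0.8866 + 0.009483·14.2419 = 0.2241  (Chevron)
  w_3 = 0.100420·1.5878 + 0.009483·7.3644 = 0.2293  (Walmart)
  w_4 = 0.100420·-0.4198 + 0.009483·15.1524 = 0.1015  (Merck)
  w_5 = 0.100420·-0.0521 + 0.009483·4.8973 = 0.0412  (Exxon)
Σw_i=1.0000  μᵀw=0.1190
σ²=wᵀΣw=λ₁·μ_p+λ₂ = 0.100420·0.119 + 0.009483 = 0.021433 ≈ 0.0214


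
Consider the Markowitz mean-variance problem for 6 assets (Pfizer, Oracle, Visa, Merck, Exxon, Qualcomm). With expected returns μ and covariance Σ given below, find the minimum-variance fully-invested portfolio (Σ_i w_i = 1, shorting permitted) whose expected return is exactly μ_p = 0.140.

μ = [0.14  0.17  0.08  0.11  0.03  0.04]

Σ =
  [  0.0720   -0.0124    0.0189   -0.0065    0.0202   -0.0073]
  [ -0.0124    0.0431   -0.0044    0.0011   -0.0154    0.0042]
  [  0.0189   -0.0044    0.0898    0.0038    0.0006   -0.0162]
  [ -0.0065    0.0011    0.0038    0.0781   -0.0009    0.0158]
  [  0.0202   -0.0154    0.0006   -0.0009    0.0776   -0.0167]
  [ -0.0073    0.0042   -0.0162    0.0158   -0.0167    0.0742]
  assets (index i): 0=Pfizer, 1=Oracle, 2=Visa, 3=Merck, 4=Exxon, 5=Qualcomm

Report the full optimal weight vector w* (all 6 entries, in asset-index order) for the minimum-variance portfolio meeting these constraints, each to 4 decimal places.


0.2609  0.4840  0.0429  0.1397  0.0507  0.0217

u=Σ⁻¹μ = [2.5875  4.9579  0.6189  1.4262  0.8227  0.5296]
v=Σ⁻¹𝟙 = [13.4100  33.4786  12.7009  9.3851  19.9604  18.1683]
a=μᵀu=1.457343  b=𝟙ᵀu=10.942745  c=𝟙ᵀv=107.103393  D=ac−b²=36.342747
λ₁=(c·0.140−b)/D = (107.103393·0.140−10.942745)/36.342747 = 0.111487
λ₂=(a−b·0.140)/D = (1.457343−10.942745·0.140)/36.342747 = -0.002054
w* = 0.111487·u + -0.002054·v:
  w_0 = 0.111487·2.5875 + -0.002054·13.4100 = 0.2609  (Pfizer)
  w_1 = 0.111487·4.9579 + -0.002054·33.4786 = 0.4840  (Oracle)
  w_2 = 0.111487·0.6189 + -0.002054·12.7009 = 0.0429  (Visa)
  w_3 = 0.111487·1.4262 + -0.002054·9.3851 = 0.1397  (Merck)
  w_4 = 0.111487·0.8227 + -0.002054·19.9604 = 0.0507  (Exxon)
  w_5 = 0.111487·0.5296 + -0.002054·18.1683 = 0.0217  (Qualcomm)
Σw_i=1.0000  μᵀw=0.1400
σ²=wᵀΣw=λ₁·μ_p+λ₂ = 0.111487·0.140 + -0.002054 = 0.013554 ≈ 0.0136


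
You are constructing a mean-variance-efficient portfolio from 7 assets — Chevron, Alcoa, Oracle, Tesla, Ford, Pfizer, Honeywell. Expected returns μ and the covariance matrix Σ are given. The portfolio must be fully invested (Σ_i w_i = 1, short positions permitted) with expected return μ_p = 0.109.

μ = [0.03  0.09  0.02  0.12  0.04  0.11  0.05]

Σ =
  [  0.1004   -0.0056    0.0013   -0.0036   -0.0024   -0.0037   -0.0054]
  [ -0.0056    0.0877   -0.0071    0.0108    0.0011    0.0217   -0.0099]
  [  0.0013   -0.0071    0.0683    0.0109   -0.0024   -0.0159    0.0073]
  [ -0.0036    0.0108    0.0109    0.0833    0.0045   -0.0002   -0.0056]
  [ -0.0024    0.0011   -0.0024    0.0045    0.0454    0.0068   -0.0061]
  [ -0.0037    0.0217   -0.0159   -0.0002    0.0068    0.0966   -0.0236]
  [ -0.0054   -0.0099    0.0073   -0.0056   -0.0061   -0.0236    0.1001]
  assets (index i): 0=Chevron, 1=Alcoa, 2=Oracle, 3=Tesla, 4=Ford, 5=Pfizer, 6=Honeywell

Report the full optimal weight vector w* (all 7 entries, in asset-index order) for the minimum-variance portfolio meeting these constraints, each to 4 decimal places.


0.0246  0.1441  -0.0941  0.4406  -0.0302  0.3293  0.1856

g=Σ⁻¹μ = [0.4988  0.7131  0.3520  1.3540  0.7199  1.2484  0.9852]
h=Σ⁻¹𝟙 = [12.5253  10.5921  16.3260  8.8982  22.4987  13.3717  15.5441]
a=μᵀg=0.464039  b=𝟙ᵀg=5.871391  c=𝟙ᵀh=99.756053  D=ac−b²=11.817465
λ₁=(c·0.109−b)/D = (99.756053·0.109−5.871391)/11.817465 = 0.423273
λ₂=(a−b·0.109)/D = (0.464039−5.871391·0.109)/11.817465 = -0.014888
w* = 0.423273·g + -0.014888·h:
  w_0 = 0.423273·0.4988 + -0.014888·12.5253 = 0.0246  (Chevron)
  w_1 = 0.423273·0.7131 + -0.014888·10.5921 = 0.1441  (Alcoa)
  w_2 = 0.423273·0.3520 + -0.014888·16.3260 = -0.0941  (Oracle)
  w_3 = 0.423273·1.3540 + -0.014888·8.8982 = 0.4406  (Tesla)
  w_4 = 0.423273·0.7199 + -0.014888·22.4987 = -0.0302  (Ford)
  w_5 = 0.423273·1.2484 + -0.014888·13.3717 = 0.3293  (Pfizer)
  w_6 = 0.423273·0.9852 + -0.014888·15.5441 = 0.1856  (Honeywell)
Σw_i=1.0000  μᵀw=0.1090
σ²=wᵀΣw=λ₁·μ_p+λ₂ = 0.423273·0.109 + -0.014888 = 0.031248 ≈ 0.0312


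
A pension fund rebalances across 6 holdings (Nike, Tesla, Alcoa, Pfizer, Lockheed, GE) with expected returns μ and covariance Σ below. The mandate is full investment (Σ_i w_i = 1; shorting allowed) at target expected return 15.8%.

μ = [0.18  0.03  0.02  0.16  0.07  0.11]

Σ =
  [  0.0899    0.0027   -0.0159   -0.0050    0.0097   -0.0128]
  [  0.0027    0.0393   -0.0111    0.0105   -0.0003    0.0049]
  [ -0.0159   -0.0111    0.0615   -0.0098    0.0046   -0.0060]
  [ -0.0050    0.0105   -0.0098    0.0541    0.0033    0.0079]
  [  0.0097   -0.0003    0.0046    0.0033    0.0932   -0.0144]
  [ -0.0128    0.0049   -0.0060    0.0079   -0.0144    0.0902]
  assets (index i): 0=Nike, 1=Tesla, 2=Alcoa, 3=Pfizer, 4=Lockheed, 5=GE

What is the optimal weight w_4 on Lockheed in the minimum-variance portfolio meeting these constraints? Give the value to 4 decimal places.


0.0370

u=Σ⁻¹μ = [2.6291  -0.0077  1.6287  3.2468  0.5137  1.4990]
v=Σ⁻¹𝟙 = [17.4595  26.0274  28.9753  17.6986  9.0995  13.9802]
a=μᵀu=1.225913  b=𝟙ᵀu=9.509600  c=𝟙ᵀv=113.240466  D=ac−b²=48.390488
λ₁=(c·0.158−b)/D = (113.240466·0.158−9.509600)/48.390488 = 0.173224
λ₂=(a−b·0.158)/D = (1.225913−9.509600·0.158)/48.390488 = -0.005716
w* = 0.173224·u + -0.005716·v:
  w_0 = 0.173224·2.6291 + -0.005716·17.4595 = 0.3556  (Nike)
  w_1 = 0.173224·-0.0077 + -0.005716·26.0274 = -0.1501  (Tesla)
  w_2 = 0.173224·1.6287 + -0.005716·28.9753 = 0.1165  (Alcoa)
  w_3 = 0.173224·3.2468 + -0.005716·17.6986 = 0.4613  (Pfizer)
  w_4 = 0.173224·0.5137 + -0.005716·9.0995 = 0.0370  (Lockheed)
  w_5 = 0.173224·1.4990 + -0.005716·13.9802 = 0.1798  (GE)
Σw_i=1.0000  μᵀw=0.1580
σ²=wᵀΣw=λ₁·μ_p+λ₂ = 0.173224·0.158 + -0.005716 = 0.021653 ≈ 0.0217


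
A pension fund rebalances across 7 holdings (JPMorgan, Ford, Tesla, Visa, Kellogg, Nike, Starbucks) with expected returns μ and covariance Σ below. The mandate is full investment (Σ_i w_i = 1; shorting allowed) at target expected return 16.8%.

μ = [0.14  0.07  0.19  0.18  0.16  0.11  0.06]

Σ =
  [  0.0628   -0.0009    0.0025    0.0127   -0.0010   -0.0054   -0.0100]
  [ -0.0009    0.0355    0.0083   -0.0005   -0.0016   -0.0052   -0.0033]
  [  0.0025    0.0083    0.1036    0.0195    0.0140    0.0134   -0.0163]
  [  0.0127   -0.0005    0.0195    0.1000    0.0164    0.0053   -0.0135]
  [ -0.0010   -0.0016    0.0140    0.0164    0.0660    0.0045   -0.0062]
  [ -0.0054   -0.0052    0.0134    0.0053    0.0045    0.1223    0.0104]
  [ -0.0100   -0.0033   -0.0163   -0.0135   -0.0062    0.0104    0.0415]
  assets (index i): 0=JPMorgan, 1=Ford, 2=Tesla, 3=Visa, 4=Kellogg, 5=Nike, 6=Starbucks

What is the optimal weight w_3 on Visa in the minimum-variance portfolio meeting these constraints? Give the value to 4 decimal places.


p=Σ⁻¹μ = [2.5709  2.1871  1.5433  1.2679  2.1635  0.5086  3.4536]
q=Σ⁻¹𝟙 = [21.2647  31.9695  8.3089  8.2032  15.7198  5.3392  38.7050]
a=μᵀp=1.643805  b=𝟙ᵀp=13.694953  c=𝟙ᵀq=129.510230  D=ac−b²=25.337775
λ₁=(c·0.168−b)/D = (129.510230·0.168−13.694953)/25.337775 = 0.318211
λ₂=(a−b·0.168)/D = (1.643805−13.694953·0.168)/25.337775 = -0.025928
w* = 0.318211·p + -0.025928·q:
  w_0 = 0.318211·2.5709 + -0.025928·21.2647 = 0.2668  (JPMorgan)
  w_1 = 0.318211·2.1871 + -0.025928·31.9695 = -0.1329  (Ford)
  w_2 = 0.318211·1.5433 + -0.025928·8.3089 = 0.2757  (Tesla)
  w_3 = 0.318211·1.2679 + -0.025928·8.2032 = 0.1908  (Visa)
  w_4 = 0.318211·2.1635 + -0.025928·15.7198 = 0.2809  (Kellogg)
  w_5 = 0.318211·0.5086 + -0.025928·5.3392 = 0.0234  (Nike)
  w_6 = 0.318211·3.4536 + -0.025928·38.7050 = 0.0954  (Starbucks)
Σw_i=1.0000  μᵀw=0.1680
σ²=wᵀΣw=λ₁·μ_p+λ₂ = 0.318211·0.168 + -0.025928 = 0.027532 ≈ 0.0275

0.1908


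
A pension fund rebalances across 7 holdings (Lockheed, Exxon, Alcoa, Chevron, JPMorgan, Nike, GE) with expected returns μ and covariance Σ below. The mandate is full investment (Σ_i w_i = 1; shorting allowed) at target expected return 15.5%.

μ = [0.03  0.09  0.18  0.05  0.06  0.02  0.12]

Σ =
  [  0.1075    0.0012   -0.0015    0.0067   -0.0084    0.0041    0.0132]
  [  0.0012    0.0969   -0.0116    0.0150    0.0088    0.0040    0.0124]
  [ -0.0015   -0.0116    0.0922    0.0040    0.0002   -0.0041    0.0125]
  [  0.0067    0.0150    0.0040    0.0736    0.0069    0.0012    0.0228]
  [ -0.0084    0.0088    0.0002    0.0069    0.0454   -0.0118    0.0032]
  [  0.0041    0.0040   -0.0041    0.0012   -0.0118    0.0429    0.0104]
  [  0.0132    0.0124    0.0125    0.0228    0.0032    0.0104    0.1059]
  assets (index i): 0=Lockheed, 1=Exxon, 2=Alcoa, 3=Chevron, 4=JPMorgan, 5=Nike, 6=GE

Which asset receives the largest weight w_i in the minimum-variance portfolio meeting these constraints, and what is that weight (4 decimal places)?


u=Σ⁻¹μ = [0.2937  0.9303  2.0186  0.0205  1.3363  0.7586  0.6300]
v=Σ⁻¹𝟙 = [10.0259  6.6081  12.7686  7.2376  29.4004  30.7319  0.4476]
a=μᵀu=0.627877  b=𝟙ᵀu=5.988107  c=𝟙ᵀv=97.220027  D=ac−b²=25.184768
λ₁=(c·0.155−b)/D = (97.220027·0.155−5.988107)/25.184768 = 0.360575
λ₂=(a−b·0.155)/D = (0.627877−5.988107·0.155)/25.184768 = -0.011923
w* = 0.360575·u + -0.011923·v:
  w_0 = 0.360575·0.2937 + -0.011923·10.0259 = -0.0136  (Lockheed)
  w_1 = 0.360575·0.9303 + -0.011923·6.6081 = 0.2567  (Exxon)
  w_2 = 0.360575·2.0186 + -0.011923·12.7686 = 0.5756  (Alcoa)
  w_3 = 0.360575·0.0205 + -0.011923·7.2376 = -0.0789  (Chevron)
  w_4 = 0.360575·1.3363 + -0.011923·29.4004 = 0.1313  (JPMorgan)
  w_5 = 0.360575·0.7586 + -0.011923·30.7319 = -0.0929  (Nike)
  w_6 = 0.360575·0.6300 + -0.011923·0.4476 = 0.2218  (GE)
Σw_i=1.0000  μᵀw=0.1550
σ²=wᵀΣw=λ₁·μ_p+λ₂ = 0.360575·0.155 + -0.011923 = 0.043966 ≈ 0.0440

Alcoa (0.5756)


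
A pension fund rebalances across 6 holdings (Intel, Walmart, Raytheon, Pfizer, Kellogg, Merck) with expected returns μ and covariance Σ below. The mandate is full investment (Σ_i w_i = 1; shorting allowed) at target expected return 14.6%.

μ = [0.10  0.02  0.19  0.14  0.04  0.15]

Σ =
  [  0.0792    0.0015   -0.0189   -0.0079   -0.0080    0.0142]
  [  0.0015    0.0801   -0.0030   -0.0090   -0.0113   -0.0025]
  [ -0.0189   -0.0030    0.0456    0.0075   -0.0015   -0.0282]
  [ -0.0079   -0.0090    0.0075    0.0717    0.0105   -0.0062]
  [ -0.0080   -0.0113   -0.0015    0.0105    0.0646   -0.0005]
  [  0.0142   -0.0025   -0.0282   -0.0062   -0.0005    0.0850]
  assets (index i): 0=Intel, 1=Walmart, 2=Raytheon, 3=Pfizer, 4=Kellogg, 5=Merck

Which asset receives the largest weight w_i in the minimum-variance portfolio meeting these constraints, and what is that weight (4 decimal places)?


x=Σ⁻¹μ = [2.6035  0.9501  7.5167  1.7669  1.0260  3.9864]
y=Σ⁻¹𝟙 = [22.2466  18.9788  46.4490  13.0593  20.7048  25.0909]
a=μᵀx=2.593892  b=𝟙ᵀx=17.849677  c=𝟙ᵀy=146.529435  D=ac−b²=61.470571
λ₁=(c·0.146−b)/D = (146.529435·0.146−17.849677)/61.470571 = 0.057647
λ₂=(a−b·0.146)/D = (2.593892−17.849677·0.146)/61.470571 = -0.000198
w* = 0.057647·x + -0.000198·y:
  w_0 = 0.057647·2.6035 + -0.000198·22.2466 = 0.1457  (Intel)
  w_1 = 0.057647·0.9501 + -0.000198·18.9788 = 0.0510  (Walmart)
  w_2 = 0.057647·7.5167 + -0.000198·46.4490 = 0.4241  (Raytheon)
  w_3 = 0.057647·1.7669 + -0.000198·13.0593 = 0.0993  (Pfizer)
  w_4 = 0.057647·1.0260 + -0.000198·20.7048 = 0.0551  (Kellogg)
  w_5 = 0.057647·3.9864 + -0.000198·25.0909 = 0.2248  (Merck)
Σw_i=1.0000  μᵀw=0.1460
σ²=wᵀΣw=λ₁·μ_p+λ₂ = 0.057647·0.146 + -0.000198 = 0.008219 ≈ 0.0082

Raytheon (0.4241)


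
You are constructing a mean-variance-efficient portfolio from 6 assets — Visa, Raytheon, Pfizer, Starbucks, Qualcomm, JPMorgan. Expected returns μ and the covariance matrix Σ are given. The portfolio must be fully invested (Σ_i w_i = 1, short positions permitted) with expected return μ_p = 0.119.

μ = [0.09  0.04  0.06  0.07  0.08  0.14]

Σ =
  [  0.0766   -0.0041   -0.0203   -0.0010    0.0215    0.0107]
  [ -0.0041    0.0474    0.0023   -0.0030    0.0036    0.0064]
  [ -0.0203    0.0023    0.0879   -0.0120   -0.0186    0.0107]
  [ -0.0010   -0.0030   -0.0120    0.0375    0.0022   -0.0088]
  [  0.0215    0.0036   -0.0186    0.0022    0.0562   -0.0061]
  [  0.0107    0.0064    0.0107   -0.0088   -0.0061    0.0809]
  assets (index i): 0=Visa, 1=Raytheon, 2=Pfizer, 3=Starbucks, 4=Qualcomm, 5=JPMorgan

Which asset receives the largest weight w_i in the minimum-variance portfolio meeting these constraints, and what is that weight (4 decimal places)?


g=Σ⁻¹μ = [0.9163  0.6678  1.3605  2.7078  1.5687  1.7894]
h=Σ⁻¹𝟙 = [13.6434  20.6567  21.5090  37.1975  18.1609  11.4930]
a=μᵀg=0.756362  b=𝟙ᵀg=9.010433  c=𝟙ᵀh=122.660464  D=ac−b²=11.587872
λ₁=(c·0.119−b)/D = (122.660464·0.119−9.010433)/11.587872 = 0.482070
λ₂=(a−b·0.119)/D = (0.756362−9.010433·0.119)/11.587872 = -0.027259
w* = 0.482070·g + -0.027259·h:
  w_0 = 0.482070·0.9163 + -0.027259·13.6434 = 0.0698  (Visa)
  w_1 = 0.482070·0.6678 + -0.027259·20.6567 = -0.2412  (Raytheon)
  w_2 = 0.482070·1.3605 + -0.027259·21.5090 = 0.0695  (Pfizer)
  w_3 = 0.482070·2.7078 + -0.027259·37.1975 = 0.2914  (Starbucks)
  w_4 = 0.482070·1.5687 + -0.027259·18.1609 = 0.2611  (Qualcomm)
  w_5 = 0.482070·1.7894 + -0.027259·11.4930 = 0.5493  (JPMorgan)
Σw_i=1.0000  μᵀw=0.1190
σ²=wᵀΣw=λ₁·μ_p+λ₂ = 0.482070·0.119 + -0.027259 = 0.030107 ≈ 0.0301

JPMorgan (0.5493)


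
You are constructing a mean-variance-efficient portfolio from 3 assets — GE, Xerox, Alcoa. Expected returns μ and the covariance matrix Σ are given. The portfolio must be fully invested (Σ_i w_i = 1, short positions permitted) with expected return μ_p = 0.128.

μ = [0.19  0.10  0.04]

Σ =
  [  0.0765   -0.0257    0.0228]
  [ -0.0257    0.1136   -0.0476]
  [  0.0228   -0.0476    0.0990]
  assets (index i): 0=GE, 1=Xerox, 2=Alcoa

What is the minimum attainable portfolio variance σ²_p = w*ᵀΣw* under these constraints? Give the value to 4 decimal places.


p=Σ⁻¹μ = [2.9070  1.7867  0.5936]
q=Σ⁻¹𝟙 = [14.6725  18.7077  15.7167]
a=μᵀp=0.754734  b=𝟙ᵀp=5.287222  c=𝟙ᵀq=49.096981  D=ac−b²=9.100427
λ₁=(c·0.128−b)/D = (49.096981·0.128−5.287222)/9.100427 = 0.109576
λ₂=(a−b·0.128)/D = (0.754734−5.287222·0.128)/9.100427 = 0.008568
w* = 0.109576·p + 0.008568·q:
  w_0 = 0.109576·2.9070 + 0.008568·14.6725 = 0.4442  (GE)
  w_1 = 0.109576·1.7867 + 0.008568·18.7077 = 0.3561  (Xerox)
  w_2 = 0.109576·0.5936 + 0.008568·15.7167 = 0.1997  (Alcoa)
Σw_i=1.0000  μᵀw=0.1280
σ²=wᵀΣw=λ₁·μ_p+λ₂ = 0.109576·0.128 + 0.008568 = 0.022593 ≈ 0.0226

0.0226


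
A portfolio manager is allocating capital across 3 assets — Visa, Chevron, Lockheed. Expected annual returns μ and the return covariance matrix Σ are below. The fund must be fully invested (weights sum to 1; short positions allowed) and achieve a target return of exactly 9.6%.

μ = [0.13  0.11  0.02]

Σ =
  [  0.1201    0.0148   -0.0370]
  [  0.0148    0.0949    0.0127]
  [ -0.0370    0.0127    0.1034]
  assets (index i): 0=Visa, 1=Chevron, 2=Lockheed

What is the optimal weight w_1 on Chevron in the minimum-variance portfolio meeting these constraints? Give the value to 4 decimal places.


0.3280

g=Σ⁻¹μ = [1.1168  0.9207  0.4800]
h=Σ⁻¹𝟙 = [11.4344  7.0279  12.8996]
a=μᵀg=0.256067  b=𝟙ᵀg=2.517532  c=𝟙ᵀh=31.361895  D=ac−b²=1.692776
λ₁=(c·0.096−b)/D = (31.361895·0.096−2.517532)/1.692776 = 0.291362
λ₂=(a−b·0.096)/D = (0.256067−2.517532·0.096)/1.692776 = 0.008497
w* = 0.291362·g + 0.008497·h:
  w_0 = 0.291362·1.1168 + 0.008497·11.4344 = 0.4226  (Visa)
  w_1 = 0.291362·0.9207 + 0.008497·7.0279 = 0.3280  (Chevron)
  w_2 = 0.291362·0.4800 + 0.008497·12.8996 = 0.2495  (Lockheed)
Σw_i=1.0000  μᵀw=0.0960
σ²=wᵀΣw=λ₁·μ_p+λ₂ = 0.291362·0.096 + 0.008497 = 0.036468 ≈ 0.0365


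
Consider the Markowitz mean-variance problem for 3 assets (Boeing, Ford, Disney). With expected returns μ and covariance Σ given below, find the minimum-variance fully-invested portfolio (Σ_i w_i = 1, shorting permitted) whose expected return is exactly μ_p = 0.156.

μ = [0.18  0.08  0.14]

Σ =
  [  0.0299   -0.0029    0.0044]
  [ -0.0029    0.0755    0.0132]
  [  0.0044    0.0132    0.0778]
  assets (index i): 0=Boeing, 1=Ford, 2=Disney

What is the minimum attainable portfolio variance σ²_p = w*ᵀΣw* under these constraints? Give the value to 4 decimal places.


0.0185

u=Σ⁻¹μ = [5.9343  1.0631  1.2835]
v=Σ⁻¹𝟙 = [33.4166  12.9973  8.7584]
a=μᵀu=1.332915  b=𝟙ᵀu=8.280941  c=𝟙ᵀv=55.172269  D=ac−b²=4.965976
λ₁=(c·0.156−b)/D = (55.172269·0.156−8.280941)/4.965976 = 0.065633
λ₂=(a−b·0.156)/D = (1.332915−8.280941·0.156)/4.965976 = 0.008274
w* = 0.065633·u + 0.008274·v:
  w_0 = 0.065633·5.9343 + 0.008274·33.4166 = 0.6660  (Boeing)
  w_1 = 0.065633·1.0631 + 0.008274·12.9973 = 0.1773  (Ford)
  w_2 = 0.065633·1.2835 + 0.008274·8.7584 = 0.1567  (Disney)
Σw_i=1.0000  μᵀw=0.1560
σ²=wᵀΣw=λ₁·μ_p+λ₂ = 0.065633·0.156 + 0.008274 = 0.018513 ≈ 0.0185


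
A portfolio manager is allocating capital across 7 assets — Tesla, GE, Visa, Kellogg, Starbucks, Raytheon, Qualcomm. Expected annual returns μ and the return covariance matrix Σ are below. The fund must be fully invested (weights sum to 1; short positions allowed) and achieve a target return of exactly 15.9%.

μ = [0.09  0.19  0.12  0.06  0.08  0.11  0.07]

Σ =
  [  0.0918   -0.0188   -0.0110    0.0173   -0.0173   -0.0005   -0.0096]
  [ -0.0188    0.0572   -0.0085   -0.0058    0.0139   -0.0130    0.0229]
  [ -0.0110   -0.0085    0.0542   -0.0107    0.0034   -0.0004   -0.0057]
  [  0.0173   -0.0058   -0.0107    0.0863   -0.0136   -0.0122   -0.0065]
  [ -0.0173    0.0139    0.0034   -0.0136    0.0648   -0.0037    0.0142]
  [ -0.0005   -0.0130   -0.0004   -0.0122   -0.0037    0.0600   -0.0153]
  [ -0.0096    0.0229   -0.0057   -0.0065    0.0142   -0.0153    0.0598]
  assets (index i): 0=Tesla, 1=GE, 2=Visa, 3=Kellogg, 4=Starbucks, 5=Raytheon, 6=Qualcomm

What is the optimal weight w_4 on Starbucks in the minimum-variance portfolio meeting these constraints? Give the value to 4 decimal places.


-0.0416

g=Σ⁻¹μ = [2.4635  5.1370  3.9246  1.7651  0.9731  3.6320  0.8630]
h=Σ⁻¹𝟙 = [21.5571  27.4552  32.8253  21.9061  15.6985  33.5448  20.0340]
a=μᵀg=2.312375  b=𝟙ᵀg=18.758215  c=𝟙ᵀh=173.020990  D=ac−b²=48.218766
λ₁=(c·0.159−b)/D = (173.020990·0.159−18.758215)/48.218766 = 0.181509
λ₂=(a−b·0.159)/D = (2.312375−18.758215·0.159)/48.218766 = -0.013899
w* = 0.181509·g + -0.013899·h:
  w_0 = 0.181509·2.4635 + -0.013899·21.5571 = 0.1475  (Tesla)
  w_1 = 0.181509·5.1370 + -0.013899·27.4552 = 0.5508  (GE)
  w_2 = 0.181509·3.9246 + -0.013899·32.8253 = 0.2561  (Visa)
  w_3 = 0.181509·1.7651 + -0.013899·21.9061 = 0.0159  (Kellogg)
  w_4 = 0.181509·0.9731 + -0.013899·15.6985 = -0.0416  (Starbucks)
  w_5 = 0.181509·3.6320 + -0.013899·33.5448 = 0.1930  (Raytheon)
  w_6 = 0.181509·0.8630 + -0.013899·20.0340 = -0.1218  (Qualcomm)
Σw_i=1.0000  μᵀw=0.1590
σ²=wᵀΣw=λ₁·μ_p+λ₂ = 0.181509·0.159 + -0.013899 = 0.014961 ≈ 0.0150


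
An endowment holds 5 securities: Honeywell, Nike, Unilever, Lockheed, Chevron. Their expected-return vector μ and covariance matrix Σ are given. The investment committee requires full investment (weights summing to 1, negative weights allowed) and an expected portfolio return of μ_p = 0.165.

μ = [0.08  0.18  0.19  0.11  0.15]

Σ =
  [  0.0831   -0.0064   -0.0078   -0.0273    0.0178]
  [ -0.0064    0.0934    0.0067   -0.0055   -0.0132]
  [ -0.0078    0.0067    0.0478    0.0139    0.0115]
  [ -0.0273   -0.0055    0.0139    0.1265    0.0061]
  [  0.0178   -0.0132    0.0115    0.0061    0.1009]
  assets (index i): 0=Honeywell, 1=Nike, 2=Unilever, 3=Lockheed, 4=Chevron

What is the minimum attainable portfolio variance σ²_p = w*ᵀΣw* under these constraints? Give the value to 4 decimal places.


0.0202

g=Σ⁻¹μ = [1.4953  1.9793  3.4447  0.8498  1.0378]
h=Σ⁻¹𝟙 = [16.5491  11.9903  17.6665  9.7695  5.9558]
a=μᵀg=1.379528  b=𝟙ᵀg=8.806844  c=𝟙ᵀh=61.931277  D=ac−b²=7.875394
λ₁=(c·0.165−b)/D = (61.931277·0.165−8.806844)/7.875394 = 0.179269
λ₂=(a−b·0.165)/D = (1.379528−8.806844·0.165)/7.875394 = -0.009346
w* = 0.179269·g + -0.009346·h:
  w_0 = 0.179269·1.4953 + -0.009346·16.5491 = 0.1134  (Honeywell)
  w_1 = 0.179269·1.9793 + -0.009346·11.9903 = 0.2428  (Nike)
  w_2 = 0.179269·3.4447 + -0.009346·17.6665 = 0.4524  (Unilever)
  w_3 = 0.179269·0.8498 + -0.009346·9.7695 = 0.0610  (Lockheed)
  w_4 = 0.179269·1.0378 + -0.009346·5.9558 = 0.1304  (Chevron)
Σw_i=1.0000  μᵀw=0.1650
σ²=wᵀΣw=λ₁·μ_p+λ₂ = 0.179269·0.165 + -0.009346 = 0.020234 ≈ 0.0202


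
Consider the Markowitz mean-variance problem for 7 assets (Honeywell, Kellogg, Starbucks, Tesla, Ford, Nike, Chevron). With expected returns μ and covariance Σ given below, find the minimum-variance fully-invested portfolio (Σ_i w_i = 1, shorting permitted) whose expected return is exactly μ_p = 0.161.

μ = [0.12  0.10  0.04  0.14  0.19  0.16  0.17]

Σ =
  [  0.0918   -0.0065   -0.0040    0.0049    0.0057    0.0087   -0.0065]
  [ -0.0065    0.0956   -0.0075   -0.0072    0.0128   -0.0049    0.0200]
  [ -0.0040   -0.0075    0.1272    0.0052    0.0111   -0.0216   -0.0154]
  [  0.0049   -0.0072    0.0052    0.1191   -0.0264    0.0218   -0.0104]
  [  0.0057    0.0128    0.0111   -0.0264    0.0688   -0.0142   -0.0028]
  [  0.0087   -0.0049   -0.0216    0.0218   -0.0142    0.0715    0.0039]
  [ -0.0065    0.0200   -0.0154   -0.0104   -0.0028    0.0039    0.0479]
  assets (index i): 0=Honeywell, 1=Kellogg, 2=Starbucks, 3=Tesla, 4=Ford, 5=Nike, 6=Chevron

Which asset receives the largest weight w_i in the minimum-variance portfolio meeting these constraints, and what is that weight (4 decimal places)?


x=Σ⁻¹μ = [1.0919  -0.0026  0.8566  1.9279  3.9314  2.3146  4.4337]
y=Σ⁻¹𝟙 = [10.3788  5.7293  12.2041  11.4801  19.3543  15.7192  26.1607]
a=μᵀx=2.305971  b=𝟙ᵀx=14.553493  c=𝟙ᵀy=101.026664  D=ac−b²=21.160343
λ₁=(c·0.161−b)/D = (101.026664·0.161−14.553493)/21.160343 = 0.080897
λ₂=(a−b·0.161)/D = (2.305971−14.553493·0.161)/21.160343 = -0.001755
w* = 0.080897·x + -0.001755·y:
  w_0 = 0.080897·1.0919 + -0.001755·10.3788 = 0.0701  (Honeywell)
  w_1 = 0.080897·-0.0026 + -0.001755·5.7293 = -0.0103  (Kellogg)
  w_2 = 0.080897·0.8566 + -0.001755·12.2041 = 0.0479  (Starbucks)
  w_3 = 0.080897·1.9279 + -0.001755·11.4801 = 0.1358  (Tesla)
  w_4 = 0.080897·3.9314 + -0.001755·19.3543 = 0.2841  (Ford)
  w_5 = 0.080897·2.3146 + -0.001755·15.7192 = 0.1597  (Nike)
  w_6 = 0.080897·4.4337 + -0.001755·26.1607 = 0.3127  (Chevron)
Σw_i=1.0000  μᵀw=0.1610
σ²=wᵀΣw=λ₁·μ_p+λ₂ = 0.080897·0.161 + -0.001755 = 0.011269 ≈ 0.0113

Chevron (0.3127)


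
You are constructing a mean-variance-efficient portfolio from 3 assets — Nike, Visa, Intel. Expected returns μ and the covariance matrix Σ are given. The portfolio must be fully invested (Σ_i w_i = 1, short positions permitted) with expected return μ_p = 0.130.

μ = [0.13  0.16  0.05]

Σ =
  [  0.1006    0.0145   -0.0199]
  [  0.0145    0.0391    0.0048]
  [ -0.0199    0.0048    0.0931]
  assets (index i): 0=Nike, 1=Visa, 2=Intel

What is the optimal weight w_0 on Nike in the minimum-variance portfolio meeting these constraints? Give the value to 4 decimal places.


x=Σ⁻¹μ = [0.8629  3.7070  0.5304]
y=Σ⁻¹𝟙 = [9.2603  20.7108  11.6527]
a=μᵀx=0.731806  b=𝟙ᵀx=5.100201  c=𝟙ᵀy=41.623791  D=ac−b²=4.448490
λ₁=(c·0.130−b)/D = (41.623791·0.130−5.100201)/4.448490 = 0.069887
λ₂=(a−b·0.130)/D = (0.731806−5.100201·0.130)/4.448490 = 0.015461
w* = 0.069887·x + 0.015461·y:
  w_0 = 0.069887·0.8629 + 0.015461·9.2603 = 0.2035  (Nike)
  w_1 = 0.069887·3.7070 + 0.015461·20.7108 = 0.5793  (Visa)
  w_2 = 0.069887·0.5304 + 0.015461·11.6527 = 0.2172  (Intel)
Σw_i=1.0000  μᵀw=0.1300
σ²=wᵀΣw=λ₁·μ_p+λ₂ = 0.069887·0.130 + 0.015461 = 0.024547 ≈ 0.0245

0.2035


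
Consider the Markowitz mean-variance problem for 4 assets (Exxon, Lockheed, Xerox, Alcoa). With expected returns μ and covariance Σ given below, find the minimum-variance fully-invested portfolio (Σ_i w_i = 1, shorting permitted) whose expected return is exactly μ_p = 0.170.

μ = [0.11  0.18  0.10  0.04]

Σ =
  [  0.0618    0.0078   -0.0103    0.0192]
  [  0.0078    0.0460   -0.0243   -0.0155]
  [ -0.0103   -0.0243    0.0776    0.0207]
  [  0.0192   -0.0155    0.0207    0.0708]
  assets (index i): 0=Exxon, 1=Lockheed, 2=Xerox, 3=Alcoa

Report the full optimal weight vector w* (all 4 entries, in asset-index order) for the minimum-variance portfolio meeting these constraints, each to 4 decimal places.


p=Σ⁻¹μ = [1.4592  5.4397  3.0617  0.4650]
q=Σ⁻¹𝟙 = [11.5844  35.7068  22.3324  12.2705]
a=μᵀp=1.464424  b=𝟙ᵀp=10.425568  c=𝟙ᵀq=81.894132  D=ac−b²=11.235235
λ₁=(c·0.170−b)/D = (81.894132·0.170−10.425568)/11.235235 = 0.311203
λ₂=(a−b·0.170)/D = (1.464424−10.425568·0.170)/11.235235 = -0.027407
w* = 0.311203·p + -0.027407·q:
  w_0 = 0.311203·1.4592 + -0.027407·11.5844 = 0.1366  (Exxon)
  w_1 = 0.311203·5.4397 + -0.027407·35.7068 = 0.7142  (Lockheed)
  w_2 = 0.311203·3.0617 + -0.027407·22.3324 = 0.3408  (Xerox)
  w_3 = 0.311203·0.4650 + -0.027407·12.2705 = -0.1916  (Alcoa)
Σw_i=1.0000  μᵀw=0.1700
σ²=wᵀΣw=λ₁·μ_p+λ₂ = 0.311203·0.170 + -0.027407 = 0.025498 ≈ 0.0255

0.1366  0.7142  0.3408  -0.1916


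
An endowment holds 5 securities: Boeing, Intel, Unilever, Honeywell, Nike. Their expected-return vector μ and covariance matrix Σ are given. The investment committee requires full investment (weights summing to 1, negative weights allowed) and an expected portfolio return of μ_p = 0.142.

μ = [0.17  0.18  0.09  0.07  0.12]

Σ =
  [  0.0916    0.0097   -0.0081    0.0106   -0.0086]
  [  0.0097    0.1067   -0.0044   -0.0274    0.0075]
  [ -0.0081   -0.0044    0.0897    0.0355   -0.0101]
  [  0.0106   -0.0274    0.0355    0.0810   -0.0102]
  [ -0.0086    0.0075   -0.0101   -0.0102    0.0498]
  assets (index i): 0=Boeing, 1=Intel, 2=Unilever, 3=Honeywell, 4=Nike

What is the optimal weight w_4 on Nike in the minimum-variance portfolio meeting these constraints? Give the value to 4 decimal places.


0.3182

g=Σ⁻¹μ = [1.9526  1.6082  1.1949  1.0007  2.9519]
h=Σ⁻¹𝟙 = [11.6331  10.2821  10.4424  12.9111  25.3030]
a=μᵀg=1.153245  b=𝟙ᵀg=8.708370  c=𝟙ᵀh=70.571821  D=ac−b²=5.550865
λ₁=(c·0.142−b)/D = (70.571821·0.142−8.708370)/5.550865 = 0.236509
λ₂=(a−b·0.142)/D = (1.153245−8.708370·0.142)/5.550865 = -0.015015
w* = 0.236509·g + -0.015015·h:
  w_0 = 0.236509·1.9526 + -0.015015·11.6331 = 0.2871  (Boeing)
  w_1 = 0.236509·1.6082 + -0.015015·10.2821 = 0.2260  (Intel)
  w_2 = 0.236509·1.1949 + -0.015015·10.4424 = 0.1258  (Unilever)
  w_3 = 0.236509·1.0007 + -0.015015·12.9111 = 0.0428  (Honeywell)
  w_4 = 0.236509·2.9519 + -0.015015·25.3030 = 0.3182  (Nike)
Σw_i=1.0000  μᵀw=0.1420
σ²=wᵀΣw=λ₁·μ_p+λ₂ = 0.236509·0.142 + -0.015015 = 0.018570 ≈ 0.0186


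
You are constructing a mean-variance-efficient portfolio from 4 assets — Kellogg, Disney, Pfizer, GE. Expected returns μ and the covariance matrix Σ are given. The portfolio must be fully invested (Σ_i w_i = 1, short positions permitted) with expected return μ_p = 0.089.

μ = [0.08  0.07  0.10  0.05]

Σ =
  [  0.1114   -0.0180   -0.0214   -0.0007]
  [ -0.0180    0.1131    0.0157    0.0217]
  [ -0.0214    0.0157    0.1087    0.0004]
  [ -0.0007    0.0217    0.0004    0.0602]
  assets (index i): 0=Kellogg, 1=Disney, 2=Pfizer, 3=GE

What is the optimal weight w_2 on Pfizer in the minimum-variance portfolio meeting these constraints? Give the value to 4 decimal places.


0.4824

x=Σ⁻¹μ = [1.0046  0.5091  1.0418  0.6518]
y=Σ⁻¹𝟙 = [12.1616  6.5596  10.5938  14.3178]
a=μᵀx=0.252780  b=𝟙ᵀx=3.207370  c=𝟙ᵀy=43.632802  D=ac−b²=0.742301
λ₁=(c·0.089−b)/D = (43.632802·0.089−3.207370)/0.742301 = 0.910614
λ₂=(a−b·0.089)/D = (0.252780−3.207370·0.089)/0.742301 = -0.044019
w* = 0.910614·x + -0.044019·y:
  w_0 = 0.910614·1.0046 + -0.044019·12.1616 = 0.3795  (Kellogg)
  w_1 = 0.910614·0.5091 + -0.044019·6.5596 = 0.1749  (Disney)
  w_2 = 0.910614·1.0418 + -0.044019·10.5938 = 0.4824  (Pfizer)
  w_3 = 0.910614·0.6518 + -0.044019·14.3178 = -0.0367  (GE)
Σw_i=1.0000  μᵀw=0.0890
σ²=wᵀΣw=λ₁·μ_p+λ₂ = 0.910614·0.089 + -0.044019 = 0.037026 ≈ 0.0370


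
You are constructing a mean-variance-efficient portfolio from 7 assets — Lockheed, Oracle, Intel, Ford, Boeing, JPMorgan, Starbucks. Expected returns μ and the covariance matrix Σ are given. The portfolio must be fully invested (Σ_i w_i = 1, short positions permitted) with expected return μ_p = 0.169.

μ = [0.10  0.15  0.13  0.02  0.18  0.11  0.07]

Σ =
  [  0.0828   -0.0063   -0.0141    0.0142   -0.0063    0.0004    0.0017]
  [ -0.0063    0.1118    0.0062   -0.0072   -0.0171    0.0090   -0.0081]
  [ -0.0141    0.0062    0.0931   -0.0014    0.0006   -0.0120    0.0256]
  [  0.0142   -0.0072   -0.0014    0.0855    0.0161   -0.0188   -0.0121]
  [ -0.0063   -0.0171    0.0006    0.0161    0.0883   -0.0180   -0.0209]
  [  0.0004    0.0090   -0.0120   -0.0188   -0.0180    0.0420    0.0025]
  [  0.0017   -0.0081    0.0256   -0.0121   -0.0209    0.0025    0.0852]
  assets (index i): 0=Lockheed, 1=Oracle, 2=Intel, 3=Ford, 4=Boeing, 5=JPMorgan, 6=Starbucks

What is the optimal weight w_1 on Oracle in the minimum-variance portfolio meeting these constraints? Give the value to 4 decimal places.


0.1856

g=Σ⁻¹μ = [1.7578  1.6562  1.7745  0.5985  3.5699  4.4785  1.2401]
h=Σ⁻¹𝟙 = [13.4332  11.4366  13.2594  17.6850  23.4498  42.0566  15.6022]
a=μᵀg=1.888901  b=𝟙ᵀg=15.075582  c=𝟙ᵀh=136.922820  D=ac−b²=31.360448
λ₁=(c·0.169−b)/D = (136.922820·0.169−15.075582)/31.360448 = 0.257151
λ₂=(a−b·0.169)/D = (1.888901−15.075582·0.169)/31.360448 = -0.021010
w* = 0.257151·g + -0.021010·h:
  w_0 = 0.257151·1.7578 + -0.021010·13.4332 = 0.1698  (Lockheed)
  w_1 = 0.257151·1.6562 + -0.021010·11.4366 = 0.1856  (Oracle)
  w_2 = 0.257151·1.7745 + -0.021010·13.2594 = 0.1777  (Intel)
  w_3 = 0.257151·0.5985 + -0.021010·17.6850 = -0.2176  (Ford)
  w_4 = 0.257151·3.5699 + -0.021010·23.4498 = 0.4253  (Boeing)
  w_5 = 0.257151·4.4785 + -0.021010·42.0566 = 0.2680  (JPMorgan)
  w_6 = 0.257151·1.2401 + -0.021010·15.6022 = -0.0089  (Starbucks)
Σw_i=1.0000  μᵀw=0.1690
σ²=wᵀΣw=λ₁·μ_p+λ₂ = 0.257151·0.169 + -0.021010 = 0.022449 ≈ 0.0224


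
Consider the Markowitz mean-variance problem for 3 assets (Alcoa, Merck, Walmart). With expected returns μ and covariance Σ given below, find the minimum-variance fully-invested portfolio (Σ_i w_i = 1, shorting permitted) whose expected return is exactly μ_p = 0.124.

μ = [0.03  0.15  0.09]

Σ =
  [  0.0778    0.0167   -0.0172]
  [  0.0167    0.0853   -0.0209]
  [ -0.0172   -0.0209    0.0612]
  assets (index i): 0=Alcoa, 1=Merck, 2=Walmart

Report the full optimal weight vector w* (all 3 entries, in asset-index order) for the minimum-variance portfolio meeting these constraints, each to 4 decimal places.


-0.0201  0.5466  0.4735

x=Σ⁻¹μ = [0.4234  2.2537  2.3592]
y=Σ⁻¹𝟙 = [15.3252  15.0403  25.7833]
a=μᵀx=0.563080  b=𝟙ᵀx=5.036298  c=𝟙ᵀy=56.148768  D=ac−b²=6.251967
λ₁=(c·0.124−b)/D = (56.148768·0.124−5.036298)/6.251967 = 0.308087
λ₂=(a−b·0.124)/D = (0.563080−5.036298·0.124)/6.251967 = -0.009824
w* = 0.308087·x + -0.009824·y:
  w_0 = 0.308087·0.4234 + -0.009824·15.3252 = -0.0201  (Alcoa)
  w_1 = 0.308087·2.2537 + -0.009824·15.0403 = 0.5466  (Merck)
  w_2 = 0.308087·2.3592 + -0.009824·25.7833 = 0.4735  (Walmart)
Σw_i=1.0000  μᵀw=0.1240
σ²=wᵀΣw=λ₁·μ_p+λ₂ = 0.308087·0.124 + -0.009824 = 0.028379 ≈ 0.0284


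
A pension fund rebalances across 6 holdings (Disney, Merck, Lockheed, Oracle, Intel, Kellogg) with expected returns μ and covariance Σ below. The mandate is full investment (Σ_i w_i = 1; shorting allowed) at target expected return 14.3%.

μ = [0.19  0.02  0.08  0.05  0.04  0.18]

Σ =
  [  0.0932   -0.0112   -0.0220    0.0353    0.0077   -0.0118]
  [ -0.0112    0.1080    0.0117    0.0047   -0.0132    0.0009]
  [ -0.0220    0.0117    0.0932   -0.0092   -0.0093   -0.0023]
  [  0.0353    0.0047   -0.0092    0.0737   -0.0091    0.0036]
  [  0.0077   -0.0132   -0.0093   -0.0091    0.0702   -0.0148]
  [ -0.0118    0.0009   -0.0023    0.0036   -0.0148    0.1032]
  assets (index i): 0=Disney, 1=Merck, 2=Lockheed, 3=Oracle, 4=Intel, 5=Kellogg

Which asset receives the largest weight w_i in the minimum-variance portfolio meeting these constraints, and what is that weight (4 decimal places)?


g=Σ⁻¹μ = [2.8666  0.4316  1.5808  -0.5171  0.9551  2.2584]
h=Σ⁻¹𝟙 = [11.4156  10.7624  15.6830  11.3464  21.5038  13.9389]
a=μᵀg=1.098606  b=𝟙ᵀg=7.575336  c=𝟙ᵀh=84.650164  D=ac−b²=35.611422
λ₁=(c·0.143−b)/D = (84.650164·0.143−7.575336)/35.611422 = 0.127196
λ₂=(a−b·0.143)/D = (1.098606−7.575336·0.143)/35.611422 = 0.000431
w* = 0.127196·g + 0.000431·h:
  w_0 = 0.127196·2.8666 + 0.000431·11.4156 = 0.3695  (Disney)
  w_1 = 0.127196·0.4316 + 0.000431·10.7624 = 0.0595  (Merck)
  w_2 = 0.127196·1.5808 + 0.000431·15.6830 = 0.2078  (Lockheed)
  w_3 = 0.127196·-0.5171 + 0.000431·11.3464 = -0.0609  (Oracle)
  w_4 = 0.127196·0.9551 + 0.000431·21.5038 = 0.1307  (Intel)
  w_5 = 0.127196·2.2584 + 0.000431·13.9389 = 0.2933  (Kellogg)
Σw_i=1.0000  μᵀw=0.1430
σ²=wᵀΣw=λ₁·μ_p+λ₂ = 0.127196·0.143 + 0.000431 = 0.018620 ≈ 0.0186

Disney (0.3695)


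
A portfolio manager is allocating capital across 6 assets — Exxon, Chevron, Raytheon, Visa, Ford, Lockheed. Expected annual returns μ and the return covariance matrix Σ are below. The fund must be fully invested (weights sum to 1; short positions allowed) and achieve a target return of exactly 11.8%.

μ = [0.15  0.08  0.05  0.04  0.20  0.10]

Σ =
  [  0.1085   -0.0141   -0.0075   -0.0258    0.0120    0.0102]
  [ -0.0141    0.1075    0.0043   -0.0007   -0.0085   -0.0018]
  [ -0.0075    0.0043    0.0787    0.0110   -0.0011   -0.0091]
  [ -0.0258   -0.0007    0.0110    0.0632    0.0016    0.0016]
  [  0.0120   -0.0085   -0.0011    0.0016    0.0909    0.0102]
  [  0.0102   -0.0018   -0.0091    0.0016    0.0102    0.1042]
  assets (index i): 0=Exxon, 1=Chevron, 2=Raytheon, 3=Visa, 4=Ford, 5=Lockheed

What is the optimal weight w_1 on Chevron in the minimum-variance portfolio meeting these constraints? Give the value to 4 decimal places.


p=Σ⁻¹μ = [1.5453  1.0973  0.6762  1.0902  2.0123  0.6727]
q=Σ⁻¹𝟙 = [14.3698  11.6959  11.8155  19.3236  9.0761  8.2390]
a=μᵀp=0.866729  b=𝟙ᵀp=7.093996  c=𝟙ᵀq=74.520049  D=ac−b²=14.263938
λ₁=(c·0.118−b)/D = (74.520049·0.118−7.093996)/14.263938 = 0.119138
λ₂=(a−b·0.118)/D = (0.866729−7.093996·0.118)/14.263938 = 0.002078
w* = 0.119138·p + 0.002078·q:
  w_0 = 0.119138·1.5453 + 0.002078·14.3698 = 0.2140  (Exxon)
  w_1 = 0.119138·1.0973 + 0.002078·11.6959 = 0.1550  (Chevron)
  w_2 = 0.119138·0.6762 + 0.002078·11.8155 = 0.1051  (Raytheon)
  w_3 = 0.119138·1.0902 + 0.002078·19.3236 = 0.1700  (Visa)
  w_4 = 0.119138·2.0123 + 0.002078·9.0761 = 0.2586  (Ford)
  w_5 = 0.119138·0.6727 + 0.002078·8.2390 = 0.0973  (Lockheed)
Σw_i=1.0000  μᵀw=0.1180
σ²=wᵀΣw=λ₁·μ_p+λ₂ = 0.119138·0.118 + 0.002078 = 0.016136 ≈ 0.0161

0.1550


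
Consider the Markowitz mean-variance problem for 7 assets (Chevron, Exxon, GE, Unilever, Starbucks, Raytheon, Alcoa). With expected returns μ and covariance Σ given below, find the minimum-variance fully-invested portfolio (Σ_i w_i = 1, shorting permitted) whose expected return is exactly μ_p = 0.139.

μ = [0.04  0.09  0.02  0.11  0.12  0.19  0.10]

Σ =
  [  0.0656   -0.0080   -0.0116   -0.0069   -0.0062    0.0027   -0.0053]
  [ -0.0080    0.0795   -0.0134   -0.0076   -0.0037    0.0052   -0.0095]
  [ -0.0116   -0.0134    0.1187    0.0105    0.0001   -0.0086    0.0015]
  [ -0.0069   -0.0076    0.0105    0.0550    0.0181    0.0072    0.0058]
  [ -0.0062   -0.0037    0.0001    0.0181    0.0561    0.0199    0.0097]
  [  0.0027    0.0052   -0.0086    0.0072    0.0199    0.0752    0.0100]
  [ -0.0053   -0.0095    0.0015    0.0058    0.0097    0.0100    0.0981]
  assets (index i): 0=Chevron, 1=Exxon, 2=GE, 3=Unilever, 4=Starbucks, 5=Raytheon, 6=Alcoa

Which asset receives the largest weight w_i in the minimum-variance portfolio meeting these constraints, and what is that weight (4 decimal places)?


Raytheon (0.3999)

p=Σ⁻¹μ = [1.1217  1.4927  0.4322  1.5892  1.0317  1.8972  0.8285]
q=Σ⁻¹𝟙 = [23.1655  19.8114  11.8658  15.4799  12.6692  6.2383  10.3785]
a=μᵀp=0.929788  b=𝟙ᵀp=8.393183  c=𝟙ᵀq=99.608563  D=ac−b²=22.169290
λ₁=(c·0.139−b)/D = (99.608563·0.139−8.393183)/22.169290 = 0.245944
λ₂=(a−b·0.139)/D = (0.929788−8.393183·0.139)/22.169290 = -0.010684
w* = 0.245944·p + -0.010684·q:
  w_0 = 0.245944·1.1217 + -0.010684·23.1655 = 0.0284  (Chevron)
  w_1 = 0.245944·1.4927 + -0.010684·19.8114 = 0.1554  (Exxon)
  w_2 = 0.245944·0.4322 + -0.010684·11.8658 = -0.0205  (GE)
  w_3 = 0.245944·1.5892 + -0.010684·15.4799 = 0.2255  (Unilever)
  w_4 = 0.245944·1.0317 + -0.010684·12.6692 = 0.1184  (Starbucks)
  w_5 = 0.245944·1.8972 + -0.010684·6.2383 = 0.3999  (Raytheon)
  w_6 = 0.245944·0.8285 + -0.010684·10.3785 = 0.0929  (Alcoa)
Σw_i=1.0000  μᵀw=0.1390
σ²=wᵀΣw=λ₁·μ_p+λ₂ = 0.245944·0.139 + -0.010684 = 0.023502 ≈ 0.0235


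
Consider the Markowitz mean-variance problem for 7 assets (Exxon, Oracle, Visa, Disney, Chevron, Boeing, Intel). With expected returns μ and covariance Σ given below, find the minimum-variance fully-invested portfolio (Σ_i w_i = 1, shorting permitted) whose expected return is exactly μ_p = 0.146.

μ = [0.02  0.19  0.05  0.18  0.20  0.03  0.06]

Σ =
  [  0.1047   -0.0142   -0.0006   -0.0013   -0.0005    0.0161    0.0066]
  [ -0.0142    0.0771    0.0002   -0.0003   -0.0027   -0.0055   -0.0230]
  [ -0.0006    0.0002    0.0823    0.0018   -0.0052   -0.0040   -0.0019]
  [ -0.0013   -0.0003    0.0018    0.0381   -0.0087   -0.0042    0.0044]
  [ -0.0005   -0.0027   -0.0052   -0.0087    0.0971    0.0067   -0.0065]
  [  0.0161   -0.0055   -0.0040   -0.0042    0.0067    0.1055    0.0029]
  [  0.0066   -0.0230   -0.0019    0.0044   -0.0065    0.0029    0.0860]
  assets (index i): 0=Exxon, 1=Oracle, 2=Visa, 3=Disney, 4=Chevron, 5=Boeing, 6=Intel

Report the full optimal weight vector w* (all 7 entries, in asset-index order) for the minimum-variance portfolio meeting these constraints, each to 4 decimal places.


0.0573  0.2085  0.0736  0.3288  0.1704  0.0462  0.1153

x=Σ⁻¹μ = [0.5483  3.1350  0.7136  5.2335  2.7262  0.3869  1.4350]
y=Σ⁻¹𝟙 = [10.4585  20.9331  13.2949  28.6517  14.6499  9.2472  16.0469]
a=μᵀx=2.227291  b=𝟙ᵀx=14.178715  c=𝟙ᵀy=113.282222  D=ac−b²=51.276569
λ₁=(c·0.146−b)/D = (113.282222·0.146−14.178715)/51.276569 = 0.046034
λ₂=(a−b·0.146)/D = (2.227291−14.178715·0.146)/51.276569 = 0.003066
w* = 0.046034·x + 0.003066·y:
  w_0 = 0.046034·0.5483 + 0.003066·10.4585 = 0.0573  (Exxon)
  w_1 = 0.046034·3.1350 + 0.003066·20.9331 = 0.2085  (Oracle)
  w_2 = 0.046034·0.7136 + 0.003066·13.2949 = 0.0736  (Visa)
  w_3 = 0.046034·5.2335 + 0.003066·28.6517 = 0.3288  (Disney)
  w_4 = 0.046034·2.7262 + 0.003066·14.6499 = 0.1704  (Chevron)
  w_5 = 0.046034·0.3869 + 0.003066·9.2472 = 0.0462  (Boeing)
  w_6 = 0.046034·1.4350 + 0.003066·16.0469 = 0.1153  (Intel)
Σw_i=1.0000  μᵀw=0.1460
σ²=wᵀΣw=λ₁·μ_p+λ₂ = 0.046034·0.146 + 0.003066 = 0.009787 ≈ 0.0098
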